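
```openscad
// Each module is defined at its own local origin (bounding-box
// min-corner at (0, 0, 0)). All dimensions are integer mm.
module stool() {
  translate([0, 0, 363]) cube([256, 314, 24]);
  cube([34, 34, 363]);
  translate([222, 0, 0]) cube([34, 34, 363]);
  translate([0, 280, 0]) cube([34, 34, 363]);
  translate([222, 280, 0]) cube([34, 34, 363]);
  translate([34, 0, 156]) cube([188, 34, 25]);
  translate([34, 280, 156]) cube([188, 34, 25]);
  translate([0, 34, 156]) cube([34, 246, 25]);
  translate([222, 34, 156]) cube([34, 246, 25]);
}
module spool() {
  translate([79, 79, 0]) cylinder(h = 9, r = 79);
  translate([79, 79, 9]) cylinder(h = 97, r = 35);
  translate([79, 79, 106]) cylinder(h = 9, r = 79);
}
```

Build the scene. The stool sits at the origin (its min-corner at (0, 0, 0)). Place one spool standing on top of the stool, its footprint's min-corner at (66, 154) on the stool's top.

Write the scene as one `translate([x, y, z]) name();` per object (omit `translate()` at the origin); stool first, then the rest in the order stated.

stool();
translate([66, 154, 387]) spool();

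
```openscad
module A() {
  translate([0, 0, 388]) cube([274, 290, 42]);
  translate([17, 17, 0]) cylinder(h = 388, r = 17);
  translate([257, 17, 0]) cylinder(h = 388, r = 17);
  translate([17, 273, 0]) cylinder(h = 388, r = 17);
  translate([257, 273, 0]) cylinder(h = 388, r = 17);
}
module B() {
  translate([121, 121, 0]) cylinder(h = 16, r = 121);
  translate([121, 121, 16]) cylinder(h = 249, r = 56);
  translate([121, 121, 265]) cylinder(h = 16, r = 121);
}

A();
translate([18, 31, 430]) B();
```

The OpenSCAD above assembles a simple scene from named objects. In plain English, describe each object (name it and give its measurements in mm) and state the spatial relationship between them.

A is a four-legged stool. The seat is a 274×290×42 mm slab whose top surface is at z = 430 mm; four round legs, each 34 mm in diameter, run from the floor (z = 0) to the underside of the seat, each leg's axis is inset half a diameter from the nearest pair of seat edges (so the leg's bounding box is flush with the corner).

B is a spool: two coaxial disc flanges of radius 121 mm and thickness 16 mm, joined by a core cylinder of radius 56 mm and height 249 mm. The lower flange rests on z = 0 and the three cylinders share a vertical axis.

The spool is on top of the stool.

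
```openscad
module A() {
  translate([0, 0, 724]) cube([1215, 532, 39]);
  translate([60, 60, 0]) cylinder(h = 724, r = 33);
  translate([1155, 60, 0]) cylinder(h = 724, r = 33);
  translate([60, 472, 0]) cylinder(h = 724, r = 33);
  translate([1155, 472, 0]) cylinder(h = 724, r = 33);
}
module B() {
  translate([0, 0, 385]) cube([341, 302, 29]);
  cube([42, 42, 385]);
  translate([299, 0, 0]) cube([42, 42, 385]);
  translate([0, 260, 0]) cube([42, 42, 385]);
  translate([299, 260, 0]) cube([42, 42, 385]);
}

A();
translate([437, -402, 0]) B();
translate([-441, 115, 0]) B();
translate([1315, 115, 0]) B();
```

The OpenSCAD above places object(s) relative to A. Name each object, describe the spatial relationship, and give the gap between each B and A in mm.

Each stool's nearest face is 100 mm from the table's bounding box.

A is a table. B is a stool. Three stools sit around the table at the −y, −x, +x sides. The gap between each stool and the table is 100 mm.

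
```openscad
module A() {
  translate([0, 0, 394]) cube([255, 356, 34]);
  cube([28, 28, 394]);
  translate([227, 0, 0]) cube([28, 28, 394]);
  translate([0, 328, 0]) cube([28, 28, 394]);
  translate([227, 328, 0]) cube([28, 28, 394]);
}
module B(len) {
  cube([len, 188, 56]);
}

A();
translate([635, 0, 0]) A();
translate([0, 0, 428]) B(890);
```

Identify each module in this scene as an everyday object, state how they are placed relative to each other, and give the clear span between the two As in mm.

Second stool starts at x = 635; first ends at x = 255; clear span = 635 − 255 = 380 mm.

A is a stool. B is a beam. A beam spans the tops of two stools. The clear span between the two stools is 380 mm.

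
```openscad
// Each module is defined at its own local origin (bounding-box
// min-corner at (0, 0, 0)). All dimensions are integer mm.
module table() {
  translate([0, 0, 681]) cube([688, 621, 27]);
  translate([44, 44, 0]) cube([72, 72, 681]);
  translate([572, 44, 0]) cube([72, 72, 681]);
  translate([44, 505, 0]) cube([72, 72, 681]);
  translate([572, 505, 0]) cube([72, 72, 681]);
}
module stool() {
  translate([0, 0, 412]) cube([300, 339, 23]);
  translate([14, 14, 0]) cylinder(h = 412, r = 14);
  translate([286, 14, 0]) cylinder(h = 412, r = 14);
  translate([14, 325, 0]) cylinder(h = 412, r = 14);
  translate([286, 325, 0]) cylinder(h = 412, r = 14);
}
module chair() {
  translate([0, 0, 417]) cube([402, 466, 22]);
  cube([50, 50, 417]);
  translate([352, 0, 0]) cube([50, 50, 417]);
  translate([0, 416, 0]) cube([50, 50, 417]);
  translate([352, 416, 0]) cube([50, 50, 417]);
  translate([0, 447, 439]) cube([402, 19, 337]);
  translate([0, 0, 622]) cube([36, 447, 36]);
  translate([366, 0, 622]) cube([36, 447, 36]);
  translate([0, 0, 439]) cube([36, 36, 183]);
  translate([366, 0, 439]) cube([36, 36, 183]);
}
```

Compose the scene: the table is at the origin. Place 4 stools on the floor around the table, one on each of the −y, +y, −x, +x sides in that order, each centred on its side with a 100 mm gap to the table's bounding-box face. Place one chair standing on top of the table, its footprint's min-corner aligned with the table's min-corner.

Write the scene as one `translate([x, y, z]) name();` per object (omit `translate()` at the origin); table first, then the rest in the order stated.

table();
translate([194, -439, 0]) stool();
translate([194, 721, 0]) stool();
translate([-400, 141, 0]) stool();
translate([788, 141, 0]) stool();
translate([0, 0, 708]) chair();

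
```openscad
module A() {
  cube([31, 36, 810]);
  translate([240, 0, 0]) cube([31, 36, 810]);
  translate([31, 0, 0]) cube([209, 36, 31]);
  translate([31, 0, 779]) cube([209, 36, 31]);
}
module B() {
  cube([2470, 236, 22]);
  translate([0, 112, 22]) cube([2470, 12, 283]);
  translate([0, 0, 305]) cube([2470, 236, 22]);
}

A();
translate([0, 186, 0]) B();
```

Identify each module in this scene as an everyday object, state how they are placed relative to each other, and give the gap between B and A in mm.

A is a picture frame. B is an I-beam. The I-beam is on the floor beside the picture frame on its +y side. The gap between the I-beam and the picture frame is 150 mm.

The I-beam's nearest face is 150 mm from the picture frame's +y face.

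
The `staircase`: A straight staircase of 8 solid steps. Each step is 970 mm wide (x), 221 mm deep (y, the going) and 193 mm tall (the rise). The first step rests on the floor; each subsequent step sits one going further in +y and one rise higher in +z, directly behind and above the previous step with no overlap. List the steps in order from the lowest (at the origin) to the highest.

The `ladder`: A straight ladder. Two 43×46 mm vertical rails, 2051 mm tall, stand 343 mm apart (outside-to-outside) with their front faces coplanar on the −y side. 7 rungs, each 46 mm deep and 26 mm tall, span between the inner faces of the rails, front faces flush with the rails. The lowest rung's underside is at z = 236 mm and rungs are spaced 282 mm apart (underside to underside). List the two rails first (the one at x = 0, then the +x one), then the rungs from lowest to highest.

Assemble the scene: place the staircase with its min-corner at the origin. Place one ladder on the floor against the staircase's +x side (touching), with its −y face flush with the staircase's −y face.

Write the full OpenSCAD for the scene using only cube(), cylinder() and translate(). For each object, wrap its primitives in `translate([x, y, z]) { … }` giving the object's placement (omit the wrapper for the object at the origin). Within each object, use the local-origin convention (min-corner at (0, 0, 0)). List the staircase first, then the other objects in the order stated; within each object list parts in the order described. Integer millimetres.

cube([970, 221, 193]);
translate([0, 221, 193]) cube([970, 221, 193]);
translate([0, 442, 386]) cube([970, 221, 193]);
translate([0, 663, 579]) cube([970, 221, 193]);
translate([0, 884, 772]) cube([970, 221, 193]);
translate([0, 1105, 965]) cube([970, 221, 193]);
translate([0, 1326, 1158]) cube([970, 221, 193]);
translate([0, 1547, 1351]) cube([970, 221, 193]);
translate([970, 0, 0]) {
  cube([43, 46, 2051]);
  translate([300, 0, 0]) cube([43, 46, 2051]);
  translate([43, 0, 236]) cube([257, 46, 26]);
  translate([43, 0, 518]) cube([257, 46, 26]);
  translate([43, 0, 800]) cube([257, 46, 26]);
  translate([43, 0, 1082]) cube([257, 46, 26]);
  translate([43, 0, 1364]) cube([257, 46, 26]);
  translate([43, 0, 1646]) cube([257, 46, 26]);
  translate([43, 0, 1928]) cube([257, 46, 26]);
}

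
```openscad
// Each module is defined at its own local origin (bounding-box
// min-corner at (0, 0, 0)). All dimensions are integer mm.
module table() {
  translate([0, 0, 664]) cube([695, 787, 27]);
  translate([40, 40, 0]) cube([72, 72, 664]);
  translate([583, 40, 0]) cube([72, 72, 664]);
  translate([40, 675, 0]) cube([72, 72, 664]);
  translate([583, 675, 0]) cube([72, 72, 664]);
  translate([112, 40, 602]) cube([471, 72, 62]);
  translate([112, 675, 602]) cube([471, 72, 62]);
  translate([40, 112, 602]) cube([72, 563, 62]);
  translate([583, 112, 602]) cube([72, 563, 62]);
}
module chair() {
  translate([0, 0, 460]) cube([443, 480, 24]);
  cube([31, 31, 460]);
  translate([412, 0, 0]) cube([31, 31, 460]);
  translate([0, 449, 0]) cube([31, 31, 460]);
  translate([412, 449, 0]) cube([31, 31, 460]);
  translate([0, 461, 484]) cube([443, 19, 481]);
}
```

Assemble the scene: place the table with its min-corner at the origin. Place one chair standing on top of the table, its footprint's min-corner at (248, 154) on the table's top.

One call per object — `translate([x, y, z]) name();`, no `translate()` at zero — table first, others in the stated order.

table();
translate([248, 154, 691]) chair();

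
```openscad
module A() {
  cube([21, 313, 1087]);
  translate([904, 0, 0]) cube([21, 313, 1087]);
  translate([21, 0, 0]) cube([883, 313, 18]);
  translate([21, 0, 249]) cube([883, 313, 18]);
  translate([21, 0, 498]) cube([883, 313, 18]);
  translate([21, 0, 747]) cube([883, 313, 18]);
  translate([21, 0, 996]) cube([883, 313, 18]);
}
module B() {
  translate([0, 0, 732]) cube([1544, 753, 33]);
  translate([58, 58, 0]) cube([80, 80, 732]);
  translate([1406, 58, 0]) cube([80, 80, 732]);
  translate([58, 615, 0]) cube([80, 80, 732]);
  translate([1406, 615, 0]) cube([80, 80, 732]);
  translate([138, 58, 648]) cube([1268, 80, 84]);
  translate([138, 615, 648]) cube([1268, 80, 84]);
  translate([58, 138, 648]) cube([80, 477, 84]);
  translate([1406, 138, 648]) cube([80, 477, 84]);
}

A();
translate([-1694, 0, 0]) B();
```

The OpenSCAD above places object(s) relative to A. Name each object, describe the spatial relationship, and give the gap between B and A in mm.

A is a bookshelf. B is a table. The table is on the floor beside the bookshelf on its −x side. The gap between the table and the bookshelf is 150 mm.

The table's nearest face is 150 mm from the bookshelf's −x face.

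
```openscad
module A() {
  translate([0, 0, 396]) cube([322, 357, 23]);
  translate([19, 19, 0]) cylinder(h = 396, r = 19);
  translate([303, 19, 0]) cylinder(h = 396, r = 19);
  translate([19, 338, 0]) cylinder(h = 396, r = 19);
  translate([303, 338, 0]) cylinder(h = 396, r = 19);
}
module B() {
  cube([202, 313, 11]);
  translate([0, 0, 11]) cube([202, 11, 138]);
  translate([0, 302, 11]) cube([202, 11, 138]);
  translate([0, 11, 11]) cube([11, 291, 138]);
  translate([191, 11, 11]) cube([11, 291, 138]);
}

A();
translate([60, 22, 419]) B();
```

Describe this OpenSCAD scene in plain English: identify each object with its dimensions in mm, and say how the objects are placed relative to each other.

A is a simple wooden stool: a rectangular seat 322 mm (x) by 357 mm (y), 23 mm thick, top face at z = 419 mm, on four round legs, each 38 mm in diameter. The legs rest on z = 0, each leg's axis is inset half a diameter from the nearest pair of seat edges (so the leg's bounding box is flush with the corner).

B is an open storage box with external size 202×313×149 mm and wall thickness 11 mm (the base is also 11 mm thick). The base covers the whole footprint; the four walls stand on the base, with the y-facing walls full-width and the x-facing walls fitting between their inner faces.

The open box is on top of the stool, centred.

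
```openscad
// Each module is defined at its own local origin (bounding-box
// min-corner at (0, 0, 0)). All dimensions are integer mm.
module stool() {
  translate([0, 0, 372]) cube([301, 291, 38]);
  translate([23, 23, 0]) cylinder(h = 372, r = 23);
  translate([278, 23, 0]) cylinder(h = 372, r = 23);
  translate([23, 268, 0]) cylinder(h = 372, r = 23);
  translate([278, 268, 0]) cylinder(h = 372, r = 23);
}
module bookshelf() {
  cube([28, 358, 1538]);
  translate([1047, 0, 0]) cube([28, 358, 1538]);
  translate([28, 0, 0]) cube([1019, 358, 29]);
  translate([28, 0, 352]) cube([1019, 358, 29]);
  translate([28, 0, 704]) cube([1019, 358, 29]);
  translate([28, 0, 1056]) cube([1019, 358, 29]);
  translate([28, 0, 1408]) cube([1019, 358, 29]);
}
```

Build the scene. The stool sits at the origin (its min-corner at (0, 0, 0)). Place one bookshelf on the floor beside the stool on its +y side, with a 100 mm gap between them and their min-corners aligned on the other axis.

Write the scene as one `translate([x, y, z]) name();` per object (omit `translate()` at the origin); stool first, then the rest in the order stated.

stool();
translate([0, 391, 0]) bookshelf();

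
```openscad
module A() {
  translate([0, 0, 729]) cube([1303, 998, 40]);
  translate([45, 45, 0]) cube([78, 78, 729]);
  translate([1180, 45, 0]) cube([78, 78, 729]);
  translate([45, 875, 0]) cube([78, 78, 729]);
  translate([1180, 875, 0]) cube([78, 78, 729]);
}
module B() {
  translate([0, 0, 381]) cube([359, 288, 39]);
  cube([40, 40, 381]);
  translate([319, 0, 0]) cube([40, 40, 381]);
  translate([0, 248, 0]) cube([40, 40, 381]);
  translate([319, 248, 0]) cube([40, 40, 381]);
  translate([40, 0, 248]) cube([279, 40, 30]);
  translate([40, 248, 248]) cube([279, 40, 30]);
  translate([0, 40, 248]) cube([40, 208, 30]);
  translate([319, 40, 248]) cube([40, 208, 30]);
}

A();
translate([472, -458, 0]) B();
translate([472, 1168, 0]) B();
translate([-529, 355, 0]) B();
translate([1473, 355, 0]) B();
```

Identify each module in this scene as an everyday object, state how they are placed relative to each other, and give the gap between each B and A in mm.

Each stool's nearest face is 170 mm from the table's bounding box.

A is a table. B is a stool. Four stools sit around the table at the −y, +y, −x, +x sides. The gap between each stool and the table is 170 mm.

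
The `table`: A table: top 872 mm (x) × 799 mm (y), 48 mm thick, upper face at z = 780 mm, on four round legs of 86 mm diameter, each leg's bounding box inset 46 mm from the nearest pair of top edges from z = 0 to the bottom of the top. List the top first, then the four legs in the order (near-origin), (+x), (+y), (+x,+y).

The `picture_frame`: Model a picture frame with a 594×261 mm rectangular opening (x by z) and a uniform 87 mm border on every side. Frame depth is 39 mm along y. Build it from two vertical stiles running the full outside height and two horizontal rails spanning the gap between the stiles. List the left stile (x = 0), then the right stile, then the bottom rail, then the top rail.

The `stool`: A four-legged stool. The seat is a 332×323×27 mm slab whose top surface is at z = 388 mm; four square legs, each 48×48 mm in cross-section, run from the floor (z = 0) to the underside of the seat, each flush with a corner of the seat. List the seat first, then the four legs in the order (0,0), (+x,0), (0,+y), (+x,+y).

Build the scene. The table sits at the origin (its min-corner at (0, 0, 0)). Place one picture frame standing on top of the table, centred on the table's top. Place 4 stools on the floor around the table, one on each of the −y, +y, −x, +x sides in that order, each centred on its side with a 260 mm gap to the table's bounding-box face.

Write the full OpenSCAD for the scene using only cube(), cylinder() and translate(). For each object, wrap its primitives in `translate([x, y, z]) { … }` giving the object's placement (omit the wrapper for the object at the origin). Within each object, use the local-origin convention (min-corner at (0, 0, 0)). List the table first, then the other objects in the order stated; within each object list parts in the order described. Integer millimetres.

translate([0, 0, 732]) cube([872, 799, 48]);
translate([89, 89, 0]) cylinder(h = 732, r = 43);
translate([783, 89, 0]) cylinder(h = 732, r = 43);
translate([89, 710, 0]) cylinder(h = 732, r = 43);
translate([783, 710, 0]) cylinder(h = 732, r = 43);
translate([52, 380, 780]) {
  cube([87, 39, 435]);
  translate([681, 0, 0]) cube([87, 39, 435]);
  translate([87, 0, 0]) cube([594, 39, 87]);
  translate([87, 0, 348]) cube([594, 39, 87]);
}
translate([270, -583, 0]) {
  translate([0, 0, 361]) cube([332, 323, 27]);
  cube([48, 48, 361]);
  translate([284, 0, 0]) cube([48, 48, 361]);
  translate([0, 275, 0]) cube([48, 48, 361]);
  translate([284, 275, 0]) cube([48, 48, 361]);
}
translate([270, 1059, 0]) {
  translate([0, 0, 361]) cube([332, 323, 27]);
  cube([48, 48, 361]);
  translate([284, 0, 0]) cube([48, 48, 361]);
  translate([0, 275, 0]) cube([48, 48, 361]);
  translate([284, 275, 0]) cube([48, 48, 361]);
}
translate([-592, 238, 0]) {
  translate([0, 0, 361]) cube([332, 323, 27]);
  cube([48, 48, 361]);
  translate([284, 0, 0]) cube([48, 48, 361]);
  translate([0, 275, 0]) cube([48, 48, 361]);
  translate([284, 275, 0]) cube([48, 48, 361]);
}
translate([1132, 238, 0]) {
  translate([0, 0, 361]) cube([332, 323, 27]);
  cube([48, 48, 361]);
  translate([284, 0, 0]) cube([48, 48, 361]);
  translate([0, 275, 0]) cube([48, 48, 361]);
  translate([284, 275, 0]) cube([48, 48, 361]);
}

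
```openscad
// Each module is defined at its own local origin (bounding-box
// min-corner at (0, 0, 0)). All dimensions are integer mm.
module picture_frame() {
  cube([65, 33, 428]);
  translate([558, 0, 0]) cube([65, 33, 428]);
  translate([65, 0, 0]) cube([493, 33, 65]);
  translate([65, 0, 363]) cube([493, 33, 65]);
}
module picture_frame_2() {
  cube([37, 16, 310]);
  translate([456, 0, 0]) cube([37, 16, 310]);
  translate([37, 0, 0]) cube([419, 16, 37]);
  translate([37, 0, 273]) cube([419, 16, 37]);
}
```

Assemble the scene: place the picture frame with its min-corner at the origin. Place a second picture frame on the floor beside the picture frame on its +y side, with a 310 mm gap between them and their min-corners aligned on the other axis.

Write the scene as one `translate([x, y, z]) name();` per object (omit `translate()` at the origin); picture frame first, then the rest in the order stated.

picture_frame();
translate([0, 343, 0]) picture_frame_2();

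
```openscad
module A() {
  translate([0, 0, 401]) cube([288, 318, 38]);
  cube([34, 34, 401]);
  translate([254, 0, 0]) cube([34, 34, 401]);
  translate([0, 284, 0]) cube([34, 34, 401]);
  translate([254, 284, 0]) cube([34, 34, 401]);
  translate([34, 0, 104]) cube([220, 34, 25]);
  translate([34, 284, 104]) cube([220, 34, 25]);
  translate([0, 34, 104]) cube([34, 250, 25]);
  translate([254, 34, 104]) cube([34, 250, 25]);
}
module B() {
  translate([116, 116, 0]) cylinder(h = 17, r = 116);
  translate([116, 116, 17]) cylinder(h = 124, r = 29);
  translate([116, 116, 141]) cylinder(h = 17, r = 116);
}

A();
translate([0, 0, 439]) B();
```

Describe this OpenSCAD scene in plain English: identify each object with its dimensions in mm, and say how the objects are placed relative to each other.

A is a four-legged stool. The seat is a 288×318×38 mm slab whose top surface is at z = 439 mm; four square legs, each 34×34 mm in cross-section, run from the floor (z = 0) to the underside of the seat, each flush with a corner of the seat. Four stretchers, 34 mm wide and 25 mm tall, connect adjacent legs with their undersides at z = 104 mm, each running between the inner faces of the legs it joins and aligned with the legs' outer faces on the other axis.

B is a spool: two coaxial disc flanges of radius 116 mm and thickness 17 mm, joined by a core cylinder of radius 29 mm and height 124 mm. The lower flange rests on z = 0 and the three cylinders share a vertical axis.

The spool is on top of the stool.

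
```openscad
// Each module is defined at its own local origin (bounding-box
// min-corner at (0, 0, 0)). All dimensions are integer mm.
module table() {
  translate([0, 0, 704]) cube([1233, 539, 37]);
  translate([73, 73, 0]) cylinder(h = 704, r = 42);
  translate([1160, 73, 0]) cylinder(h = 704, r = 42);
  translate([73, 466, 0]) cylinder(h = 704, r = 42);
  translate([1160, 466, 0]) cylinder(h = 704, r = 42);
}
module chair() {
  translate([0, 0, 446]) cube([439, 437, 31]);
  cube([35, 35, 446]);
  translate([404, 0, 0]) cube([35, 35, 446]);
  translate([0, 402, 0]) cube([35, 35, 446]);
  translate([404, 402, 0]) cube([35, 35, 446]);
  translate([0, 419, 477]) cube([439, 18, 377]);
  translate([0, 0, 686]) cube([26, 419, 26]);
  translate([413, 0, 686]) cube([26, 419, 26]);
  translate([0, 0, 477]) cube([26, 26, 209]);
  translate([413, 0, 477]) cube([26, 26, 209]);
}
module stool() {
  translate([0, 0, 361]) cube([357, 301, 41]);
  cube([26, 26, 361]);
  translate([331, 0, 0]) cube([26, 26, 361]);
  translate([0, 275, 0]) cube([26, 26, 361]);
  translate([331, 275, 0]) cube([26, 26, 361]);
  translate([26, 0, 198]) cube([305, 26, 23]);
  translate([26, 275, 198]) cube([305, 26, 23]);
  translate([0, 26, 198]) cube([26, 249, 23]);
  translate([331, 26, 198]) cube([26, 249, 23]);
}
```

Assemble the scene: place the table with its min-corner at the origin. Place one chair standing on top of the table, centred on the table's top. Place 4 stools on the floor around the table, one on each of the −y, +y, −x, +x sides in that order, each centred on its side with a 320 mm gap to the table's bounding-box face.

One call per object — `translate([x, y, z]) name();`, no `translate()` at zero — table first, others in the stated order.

table();
translate([397, 51, 741]) chair();
translate([438, -621, 0]) stool();
translate([438, 859, 0]) stool();
translate([-677, 119, 0]) stool();
translate([1553, 119, 0]) stool();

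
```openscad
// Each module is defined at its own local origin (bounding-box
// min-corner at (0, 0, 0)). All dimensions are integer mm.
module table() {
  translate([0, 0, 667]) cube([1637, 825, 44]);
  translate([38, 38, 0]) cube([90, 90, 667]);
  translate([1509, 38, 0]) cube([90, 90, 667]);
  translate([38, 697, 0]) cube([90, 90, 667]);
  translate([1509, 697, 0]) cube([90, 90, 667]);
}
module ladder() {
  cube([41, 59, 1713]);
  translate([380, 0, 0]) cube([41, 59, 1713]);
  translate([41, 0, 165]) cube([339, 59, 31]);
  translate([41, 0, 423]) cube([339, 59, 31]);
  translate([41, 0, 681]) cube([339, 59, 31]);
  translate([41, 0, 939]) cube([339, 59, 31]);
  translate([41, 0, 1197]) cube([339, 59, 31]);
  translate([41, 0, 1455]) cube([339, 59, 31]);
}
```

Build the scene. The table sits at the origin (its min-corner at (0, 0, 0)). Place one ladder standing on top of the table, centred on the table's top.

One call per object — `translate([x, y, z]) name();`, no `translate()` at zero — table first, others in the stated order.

table();
translate([608, 383, 711]) ladder();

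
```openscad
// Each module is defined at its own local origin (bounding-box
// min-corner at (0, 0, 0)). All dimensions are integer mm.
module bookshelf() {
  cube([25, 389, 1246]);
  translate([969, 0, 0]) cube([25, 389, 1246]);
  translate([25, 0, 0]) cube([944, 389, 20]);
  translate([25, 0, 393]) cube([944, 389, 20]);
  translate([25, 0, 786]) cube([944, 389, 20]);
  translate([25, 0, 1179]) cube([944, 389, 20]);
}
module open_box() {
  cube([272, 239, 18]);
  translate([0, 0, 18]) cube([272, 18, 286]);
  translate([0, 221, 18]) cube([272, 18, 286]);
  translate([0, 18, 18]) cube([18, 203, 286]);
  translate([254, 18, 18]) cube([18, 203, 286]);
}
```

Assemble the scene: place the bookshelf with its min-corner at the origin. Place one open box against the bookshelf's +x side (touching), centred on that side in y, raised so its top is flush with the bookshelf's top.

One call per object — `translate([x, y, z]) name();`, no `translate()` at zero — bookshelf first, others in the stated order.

bookshelf();
translate([994, 75, 942]) open_box();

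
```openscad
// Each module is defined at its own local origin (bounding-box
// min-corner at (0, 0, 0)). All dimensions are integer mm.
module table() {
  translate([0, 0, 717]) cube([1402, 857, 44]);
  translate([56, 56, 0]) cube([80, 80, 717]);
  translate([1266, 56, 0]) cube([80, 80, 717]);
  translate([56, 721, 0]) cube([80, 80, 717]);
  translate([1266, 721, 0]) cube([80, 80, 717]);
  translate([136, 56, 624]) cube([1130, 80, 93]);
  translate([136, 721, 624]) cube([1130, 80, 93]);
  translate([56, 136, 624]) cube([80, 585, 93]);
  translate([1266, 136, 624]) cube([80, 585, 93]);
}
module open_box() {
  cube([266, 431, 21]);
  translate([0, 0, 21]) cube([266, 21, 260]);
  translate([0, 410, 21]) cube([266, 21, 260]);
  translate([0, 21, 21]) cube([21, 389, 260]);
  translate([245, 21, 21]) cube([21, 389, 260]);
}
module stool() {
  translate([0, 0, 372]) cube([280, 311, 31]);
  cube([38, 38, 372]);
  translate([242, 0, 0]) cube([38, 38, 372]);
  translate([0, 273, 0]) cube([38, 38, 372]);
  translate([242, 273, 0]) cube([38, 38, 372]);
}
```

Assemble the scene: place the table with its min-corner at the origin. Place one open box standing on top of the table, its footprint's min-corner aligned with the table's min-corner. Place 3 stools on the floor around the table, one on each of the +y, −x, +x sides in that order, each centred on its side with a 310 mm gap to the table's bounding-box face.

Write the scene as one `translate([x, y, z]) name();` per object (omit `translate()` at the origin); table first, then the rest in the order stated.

table();
translate([0, 0, 761]) open_box();
translate([561, 1167, 0]) stool();
translate([-590, 273, 0]) stool();
translate([1712, 273, 0]) stool();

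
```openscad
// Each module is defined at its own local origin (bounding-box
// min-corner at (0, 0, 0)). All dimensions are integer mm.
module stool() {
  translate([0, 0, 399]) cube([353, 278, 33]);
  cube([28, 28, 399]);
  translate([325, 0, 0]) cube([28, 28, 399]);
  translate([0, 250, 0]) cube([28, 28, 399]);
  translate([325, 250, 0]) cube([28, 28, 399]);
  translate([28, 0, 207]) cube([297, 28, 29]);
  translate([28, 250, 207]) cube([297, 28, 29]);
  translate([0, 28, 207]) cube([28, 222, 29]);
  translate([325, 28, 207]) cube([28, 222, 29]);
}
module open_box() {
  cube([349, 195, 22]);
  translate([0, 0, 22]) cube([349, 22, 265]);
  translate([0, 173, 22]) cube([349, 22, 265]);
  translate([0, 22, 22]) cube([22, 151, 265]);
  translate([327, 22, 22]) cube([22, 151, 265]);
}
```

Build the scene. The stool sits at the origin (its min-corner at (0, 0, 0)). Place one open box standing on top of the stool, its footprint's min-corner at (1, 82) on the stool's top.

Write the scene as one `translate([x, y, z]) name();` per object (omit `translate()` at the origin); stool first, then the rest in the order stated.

stool();
translate([1, 82, 432]) open_box();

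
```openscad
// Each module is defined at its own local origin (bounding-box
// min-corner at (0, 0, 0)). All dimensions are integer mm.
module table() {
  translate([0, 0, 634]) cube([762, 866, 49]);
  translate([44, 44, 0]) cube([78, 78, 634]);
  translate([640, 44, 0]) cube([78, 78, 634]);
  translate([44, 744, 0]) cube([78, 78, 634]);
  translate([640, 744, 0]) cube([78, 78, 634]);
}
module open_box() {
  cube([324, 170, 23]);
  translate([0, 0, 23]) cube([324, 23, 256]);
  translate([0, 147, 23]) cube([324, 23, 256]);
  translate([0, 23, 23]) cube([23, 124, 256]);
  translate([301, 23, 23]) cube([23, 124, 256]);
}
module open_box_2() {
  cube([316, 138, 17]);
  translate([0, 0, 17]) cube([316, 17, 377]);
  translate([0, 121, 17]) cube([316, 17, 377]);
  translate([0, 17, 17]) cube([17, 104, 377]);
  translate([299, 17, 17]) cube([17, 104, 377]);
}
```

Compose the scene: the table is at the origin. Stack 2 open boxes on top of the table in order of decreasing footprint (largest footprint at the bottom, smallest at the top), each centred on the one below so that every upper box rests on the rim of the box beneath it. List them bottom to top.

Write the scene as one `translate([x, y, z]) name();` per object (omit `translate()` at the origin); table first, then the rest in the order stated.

table();
translate([219, 348, 683]) open_box();
translate([223, 364, 962]) open_box_2();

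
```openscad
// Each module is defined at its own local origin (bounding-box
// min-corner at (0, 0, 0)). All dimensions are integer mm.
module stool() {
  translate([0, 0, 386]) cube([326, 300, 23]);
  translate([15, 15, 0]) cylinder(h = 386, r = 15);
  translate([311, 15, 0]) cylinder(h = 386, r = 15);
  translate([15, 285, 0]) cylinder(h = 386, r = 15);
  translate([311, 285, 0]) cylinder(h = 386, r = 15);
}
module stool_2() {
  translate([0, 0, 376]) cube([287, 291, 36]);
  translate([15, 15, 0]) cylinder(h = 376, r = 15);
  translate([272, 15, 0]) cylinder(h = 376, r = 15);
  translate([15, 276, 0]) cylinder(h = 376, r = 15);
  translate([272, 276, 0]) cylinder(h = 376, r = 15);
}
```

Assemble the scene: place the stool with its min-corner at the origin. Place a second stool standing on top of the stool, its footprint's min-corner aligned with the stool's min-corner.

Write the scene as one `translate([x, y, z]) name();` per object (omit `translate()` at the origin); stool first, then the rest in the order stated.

stool();
translate([0, 0, 409]) stool_2();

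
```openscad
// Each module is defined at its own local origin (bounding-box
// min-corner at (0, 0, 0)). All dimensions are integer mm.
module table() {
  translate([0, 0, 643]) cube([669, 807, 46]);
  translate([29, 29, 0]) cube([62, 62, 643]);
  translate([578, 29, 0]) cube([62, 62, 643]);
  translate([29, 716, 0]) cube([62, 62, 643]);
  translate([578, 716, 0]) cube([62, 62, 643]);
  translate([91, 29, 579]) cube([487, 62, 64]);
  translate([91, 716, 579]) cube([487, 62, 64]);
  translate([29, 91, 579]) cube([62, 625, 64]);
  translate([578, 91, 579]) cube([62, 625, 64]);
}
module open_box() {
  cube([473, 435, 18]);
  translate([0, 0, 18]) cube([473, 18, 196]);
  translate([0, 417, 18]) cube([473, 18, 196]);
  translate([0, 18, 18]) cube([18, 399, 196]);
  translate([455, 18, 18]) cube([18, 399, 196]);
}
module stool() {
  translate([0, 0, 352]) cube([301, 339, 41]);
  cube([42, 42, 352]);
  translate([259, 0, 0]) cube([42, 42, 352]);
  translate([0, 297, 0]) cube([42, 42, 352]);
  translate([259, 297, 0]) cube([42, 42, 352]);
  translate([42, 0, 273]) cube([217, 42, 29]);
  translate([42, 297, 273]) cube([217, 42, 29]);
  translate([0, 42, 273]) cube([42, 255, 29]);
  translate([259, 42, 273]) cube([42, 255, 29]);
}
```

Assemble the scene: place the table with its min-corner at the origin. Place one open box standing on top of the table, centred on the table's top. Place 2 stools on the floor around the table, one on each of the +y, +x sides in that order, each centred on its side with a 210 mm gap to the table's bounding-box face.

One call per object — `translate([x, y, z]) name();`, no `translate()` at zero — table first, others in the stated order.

table();
translate([98, 186, 689]) open_box();
translate([184, 1017, 0]) stool();
translate([879, 234, 0]) stool();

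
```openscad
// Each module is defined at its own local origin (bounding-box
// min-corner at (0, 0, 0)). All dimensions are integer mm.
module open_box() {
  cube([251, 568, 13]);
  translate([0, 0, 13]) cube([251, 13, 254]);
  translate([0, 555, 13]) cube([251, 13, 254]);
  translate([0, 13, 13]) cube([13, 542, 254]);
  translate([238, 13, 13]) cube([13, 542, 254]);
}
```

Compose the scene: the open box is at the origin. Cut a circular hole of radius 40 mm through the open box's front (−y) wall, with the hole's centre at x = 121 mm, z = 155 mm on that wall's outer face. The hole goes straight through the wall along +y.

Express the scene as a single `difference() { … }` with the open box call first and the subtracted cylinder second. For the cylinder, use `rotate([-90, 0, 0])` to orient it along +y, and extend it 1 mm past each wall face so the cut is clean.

difference() {
  open_box();
  translate([121, -1, 155]) rotate([-90, 0, 0]) cylinder(h = 15, r = 40);
}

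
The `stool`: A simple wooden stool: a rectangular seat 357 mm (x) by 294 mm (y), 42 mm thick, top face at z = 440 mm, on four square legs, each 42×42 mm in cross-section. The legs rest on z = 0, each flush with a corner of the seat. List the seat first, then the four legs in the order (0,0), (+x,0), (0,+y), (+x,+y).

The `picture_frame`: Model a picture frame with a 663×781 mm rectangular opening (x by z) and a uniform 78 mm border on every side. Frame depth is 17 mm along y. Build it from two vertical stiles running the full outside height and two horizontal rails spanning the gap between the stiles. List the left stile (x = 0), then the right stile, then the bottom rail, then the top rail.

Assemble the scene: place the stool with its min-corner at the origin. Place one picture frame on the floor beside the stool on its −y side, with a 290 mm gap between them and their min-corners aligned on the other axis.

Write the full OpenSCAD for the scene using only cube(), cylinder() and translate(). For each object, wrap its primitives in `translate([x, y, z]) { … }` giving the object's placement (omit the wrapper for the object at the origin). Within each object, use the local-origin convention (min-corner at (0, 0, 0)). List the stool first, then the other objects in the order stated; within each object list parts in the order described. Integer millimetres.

translate([0, 0, 398]) cube([357, 294, 42]);
cube([42, 42, 398]);
translate([315, 0, 0]) cube([42, 42, 398]);
translate([0, 252, 0]) cube([42, 42, 398]);
translate([315, 252, 0]) cube([42, 42, 398]);
translate([0, -307, 0]) {
  cube([78, 17, 937]);
  translate([741, 0, 0]) cube([78, 17, 937]);
  translate([78, 0, 0]) cube([663, 17, 78]);
  translate([78, 0, 859]) cube([663, 17, 78]);
}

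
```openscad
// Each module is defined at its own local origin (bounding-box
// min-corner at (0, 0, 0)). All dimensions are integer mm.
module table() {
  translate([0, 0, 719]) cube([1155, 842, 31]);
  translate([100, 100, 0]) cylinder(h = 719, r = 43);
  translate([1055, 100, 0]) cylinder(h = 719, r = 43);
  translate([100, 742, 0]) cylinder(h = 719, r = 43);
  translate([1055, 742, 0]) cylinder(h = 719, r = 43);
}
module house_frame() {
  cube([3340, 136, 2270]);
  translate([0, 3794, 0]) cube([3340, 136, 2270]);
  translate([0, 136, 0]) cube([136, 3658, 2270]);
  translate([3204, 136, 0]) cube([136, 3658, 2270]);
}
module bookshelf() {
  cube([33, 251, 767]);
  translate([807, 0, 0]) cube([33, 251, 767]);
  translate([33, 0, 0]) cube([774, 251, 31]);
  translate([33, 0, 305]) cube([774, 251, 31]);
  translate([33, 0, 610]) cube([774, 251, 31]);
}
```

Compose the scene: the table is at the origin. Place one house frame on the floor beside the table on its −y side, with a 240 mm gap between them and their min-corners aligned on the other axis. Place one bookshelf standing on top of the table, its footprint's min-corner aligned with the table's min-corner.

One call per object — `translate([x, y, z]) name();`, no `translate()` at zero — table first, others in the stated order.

table();
translate([0, -4170, 0]) house_frame();
translate([0, 0, 750]) bookshelf();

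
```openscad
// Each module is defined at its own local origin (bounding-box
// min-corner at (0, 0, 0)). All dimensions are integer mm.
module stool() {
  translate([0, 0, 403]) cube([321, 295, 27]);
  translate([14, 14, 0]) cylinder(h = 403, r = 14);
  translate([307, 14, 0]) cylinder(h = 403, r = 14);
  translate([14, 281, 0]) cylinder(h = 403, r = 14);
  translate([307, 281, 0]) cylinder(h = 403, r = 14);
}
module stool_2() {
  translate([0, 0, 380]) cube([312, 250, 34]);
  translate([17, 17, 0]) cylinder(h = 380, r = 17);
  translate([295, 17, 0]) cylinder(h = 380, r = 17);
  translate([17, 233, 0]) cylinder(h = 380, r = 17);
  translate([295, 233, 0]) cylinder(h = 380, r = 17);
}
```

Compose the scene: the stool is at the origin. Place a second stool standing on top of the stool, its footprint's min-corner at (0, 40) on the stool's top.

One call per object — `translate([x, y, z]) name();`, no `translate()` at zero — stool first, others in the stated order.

stool();
translate([0, 40, 430]) stool_2();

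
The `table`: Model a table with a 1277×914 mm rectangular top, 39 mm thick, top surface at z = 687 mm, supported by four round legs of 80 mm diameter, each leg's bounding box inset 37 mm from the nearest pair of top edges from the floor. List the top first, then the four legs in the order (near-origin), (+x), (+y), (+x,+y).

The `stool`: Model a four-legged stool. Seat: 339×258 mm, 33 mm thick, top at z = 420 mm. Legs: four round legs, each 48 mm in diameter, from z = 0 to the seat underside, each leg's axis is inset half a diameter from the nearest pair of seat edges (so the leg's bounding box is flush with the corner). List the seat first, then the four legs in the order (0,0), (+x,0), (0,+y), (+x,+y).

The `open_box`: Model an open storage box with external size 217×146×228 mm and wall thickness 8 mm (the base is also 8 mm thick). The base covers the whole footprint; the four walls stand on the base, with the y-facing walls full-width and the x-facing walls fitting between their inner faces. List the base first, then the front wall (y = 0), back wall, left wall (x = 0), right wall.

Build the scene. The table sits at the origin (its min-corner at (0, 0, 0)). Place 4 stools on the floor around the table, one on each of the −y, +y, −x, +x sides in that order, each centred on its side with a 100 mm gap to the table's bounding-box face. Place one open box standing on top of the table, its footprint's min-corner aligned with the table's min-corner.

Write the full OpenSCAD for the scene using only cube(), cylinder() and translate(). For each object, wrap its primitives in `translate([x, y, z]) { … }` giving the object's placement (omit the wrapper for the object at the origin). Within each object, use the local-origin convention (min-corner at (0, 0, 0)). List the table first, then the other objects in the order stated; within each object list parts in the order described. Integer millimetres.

translate([0, 0, 648]) cube([1277, 914, 39]);
translate([77, 77, 0]) cylinder(h = 648, r = 40);
translate([1200, 77, 0]) cylinder(h = 648, r = 40);
translate([77, 837, 0]) cylinder(h = 648, r = 40);
translate([1200, 837, 0]) cylinder(h = 648, r = 40);
translate([469, -358, 0]) {
  translate([0, 0, 387]) cube([339, 258, 33]);
  translate([24, 24, 0]) cylinder(h = 387, r = 24);
  translate([315, 24, 0]) cylinder(h = 387, r = 24);
  translate([24, 234, 0]) cylinder(h = 387, r = 24);
  translate([315, 234, 0]) cylinder(h = 387, r = 24);
}
translate([469, 1014, 0]) {
  translate([0, 0, 387]) cube([339, 258, 33]);
  translate([24, 24, 0]) cylinder(h = 387, r = 24);
  translate([315, 24, 0]) cylinder(h = 387, r = 24);
  translate([24, 234, 0]) cylinder(h = 387, r = 24);
  translate([315, 234, 0]) cylinder(h = 387, r = 24);
}
translate([-439, 328, 0]) {
  translate([0, 0, 387]) cube([339, 258, 33]);
  translate([24, 24, 0]) cylinder(h = 387, r = 24);
  translate([315, 24, 0]) cylinder(h = 387, r = 24);
  translate([24, 234, 0]) cylinder(h = 387, r = 24);
  translate([315, 234, 0]) cylinder(h = 387, r = 24);
}
translate([1377, 328, 0]) {
  translate([0, 0, 387]) cube([339, 258, 33]);
  translate([24, 24, 0]) cylinder(h = 387, r = 24);
  translate([315, 24, 0]) cylinder(h = 387, r = 24);
  translate([24, 234, 0]) cylinder(h = 387, r = 24);
  translate([315, 234, 0]) cylinder(h = 387, r = 24);
}
translate([0, 0, 687]) {
  cube([217, 146, 8]);
  translate([0, 0, 8]) cube([217, 8, 220]);
  translate([0, 138, 8]) cube([217, 8, 220]);
  translate([0, 8, 8]) cube([8, 130, 220]);
  translate([209, 8, 8]) cube([8, 130, 220]);
}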